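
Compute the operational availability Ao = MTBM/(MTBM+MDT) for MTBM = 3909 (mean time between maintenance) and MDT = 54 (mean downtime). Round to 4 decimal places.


MTBM = 3909
MDT = 54
MTBM + MDT = 3963
Ao = 3909 / 3963
Ao = 0.9864

0.9864


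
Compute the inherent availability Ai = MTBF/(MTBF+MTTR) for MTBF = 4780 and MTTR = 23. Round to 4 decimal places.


MTBF = 4780
MTTR = 23
MTBF + MTTR = 4803
Ai = 4780 / 4803
Ai = 0.9952

0.9952


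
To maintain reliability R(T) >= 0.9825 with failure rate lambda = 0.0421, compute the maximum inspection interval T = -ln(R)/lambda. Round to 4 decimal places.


R_target = 0.9825
lambda = 0.0421
-ln(0.9825) = 0.0177
T = 0.0177 / 0.0421
T = 0.4194

0.4194


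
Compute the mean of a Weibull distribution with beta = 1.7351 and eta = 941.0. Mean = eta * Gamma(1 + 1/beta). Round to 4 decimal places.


beta = 1.7351, eta = 941.0
1/beta = 0.5763
1 + 1/beta = 1.5763
Gamma(1.5763) = 0.8911
Mean = 941.0 * 0.8911
Mean = 838.4966

838.4966


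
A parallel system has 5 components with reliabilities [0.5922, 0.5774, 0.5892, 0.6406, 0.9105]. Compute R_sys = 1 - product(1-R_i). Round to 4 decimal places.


Components: [0.5922, 0.5774, 0.5892, 0.6406, 0.9105]
(1 - 0.5922) = 0.4078, running product = 0.4078
(1 - 0.5774) = 0.4226, running product = 0.1723
(1 - 0.5892) = 0.4108, running product = 0.0708
(1 - 0.6406) = 0.3594, running product = 0.0254
(1 - 0.9105) = 0.0895, running product = 0.0023
Product of (1-R_i) = 0.0023
R_sys = 1 - 0.0023 = 0.9977

0.9977


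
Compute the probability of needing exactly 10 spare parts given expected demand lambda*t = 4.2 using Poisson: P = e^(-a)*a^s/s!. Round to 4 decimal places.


a = 4.2, s = 10
e^(-a) = e^(-4.2) = 0.015
a^s = 4.2^10 = 1708019.8122
s! = 3628800
P = 0.015 * 1708019.8122 / 3628800
P = 0.0071

0.0071


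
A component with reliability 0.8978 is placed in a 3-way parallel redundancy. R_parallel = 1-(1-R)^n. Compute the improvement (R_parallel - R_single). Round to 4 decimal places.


R_single = 0.8978, n = 3
1 - R_single = 0.1022
(1 - R_single)^n = 0.1022^3 = 0.0011
R_parallel = 1 - 0.0011 = 0.9989
Improvement = 0.9989 - 0.8978
Improvement = 0.1011

0.1011


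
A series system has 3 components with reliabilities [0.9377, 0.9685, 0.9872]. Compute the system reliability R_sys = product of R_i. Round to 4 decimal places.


Components: [0.9377, 0.9685, 0.9872]
After component 1 (R=0.9377): product = 0.9377
After component 2 (R=0.9685): product = 0.9082
After component 3 (R=0.9872): product = 0.8965
R_sys = 0.8965

0.8965


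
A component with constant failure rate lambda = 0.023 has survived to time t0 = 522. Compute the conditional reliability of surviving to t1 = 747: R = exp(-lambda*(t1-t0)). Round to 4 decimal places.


lambda = 0.023
t0 = 522, t1 = 747
t1 - t0 = 225
lambda * (t1-t0) = 0.023 * 225 = 5.175
R = exp(-5.175)
R = 0.0057

0.0057


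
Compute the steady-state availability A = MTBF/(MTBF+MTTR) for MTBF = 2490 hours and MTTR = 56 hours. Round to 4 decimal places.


MTBF = 2490
MTTR = 56
MTBF + MTTR = 2546
A = 2490 / 2546
A = 0.978

0.978


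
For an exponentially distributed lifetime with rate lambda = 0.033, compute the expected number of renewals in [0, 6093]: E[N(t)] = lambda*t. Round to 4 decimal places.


lambda = 0.033
t = 6093
E[N(t)] = lambda * t
E[N(t)] = 0.033 * 6093
E[N(t)] = 201.069

201.069


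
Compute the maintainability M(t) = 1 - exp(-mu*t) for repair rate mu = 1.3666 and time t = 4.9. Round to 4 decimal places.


mu = 1.3666, t = 4.9
mu * t = 1.3666 * 4.9 = 6.6963
exp(-6.6963) = 0.0012
M(t) = 1 - 0.0012
M(t) = 0.9988

0.9988


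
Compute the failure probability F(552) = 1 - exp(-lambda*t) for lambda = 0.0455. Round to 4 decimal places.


lambda = 0.0455, t = 552
lambda * t = 25.116
exp(-25.116) = 0.0
F(t) = 1 - 0.0
F(t) = 1.0

1.0


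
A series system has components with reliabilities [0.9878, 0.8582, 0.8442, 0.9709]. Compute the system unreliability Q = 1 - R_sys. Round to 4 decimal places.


Components: [0.9878, 0.8582, 0.8442, 0.9709]
After component 1: product = 0.9878
After component 2: product = 0.8477
After component 3: product = 0.7157
After component 4: product = 0.6948
R_sys = 0.6948
Q = 1 - 0.6948 = 0.3052

0.3052


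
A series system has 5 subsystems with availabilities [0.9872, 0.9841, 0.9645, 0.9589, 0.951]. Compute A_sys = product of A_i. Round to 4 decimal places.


Subsystems: [0.9872, 0.9841, 0.9645, 0.9589, 0.951]
After subsystem 1 (A=0.9872): product = 0.9872
After subsystem 2 (A=0.9841): product = 0.9715
After subsystem 3 (A=0.9645): product = 0.937
After subsystem 4 (A=0.9589): product = 0.8985
After subsystem 5 (A=0.951): product = 0.8545
A_sys = 0.8545

0.8545


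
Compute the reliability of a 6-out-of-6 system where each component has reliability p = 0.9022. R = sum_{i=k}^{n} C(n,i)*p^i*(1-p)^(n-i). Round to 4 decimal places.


k = 6, n = 6, p = 0.9022
i=6: C(6,6)=1 * 0.9022^6 * 0.0978^0 = 0.5393
R = sum of terms = 0.5393

0.5393


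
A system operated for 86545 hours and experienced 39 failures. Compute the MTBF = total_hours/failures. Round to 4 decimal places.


total_hours = 86545
failures = 39
MTBF = 86545 / 39
MTBF = 2219.1026

2219.1026


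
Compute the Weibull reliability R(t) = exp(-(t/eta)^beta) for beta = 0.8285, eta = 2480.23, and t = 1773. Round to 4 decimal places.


beta = 0.8285, eta = 2480.23, t = 1773
t/eta = 1773 / 2480.23 = 0.7149
(t/eta)^beta = 0.7149^0.8285 = 0.7572
R(t) = exp(-0.7572)
R(t) = 0.469

0.469


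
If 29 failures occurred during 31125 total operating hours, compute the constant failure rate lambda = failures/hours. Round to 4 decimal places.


failures = 29
total_hours = 31125
lambda = 29 / 31125
lambda = 0.0009

0.0009


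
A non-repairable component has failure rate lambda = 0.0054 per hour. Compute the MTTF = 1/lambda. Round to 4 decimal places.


lambda = 0.0054
MTTF = 1 / 0.0054
MTTF = 185.1852

185.1852


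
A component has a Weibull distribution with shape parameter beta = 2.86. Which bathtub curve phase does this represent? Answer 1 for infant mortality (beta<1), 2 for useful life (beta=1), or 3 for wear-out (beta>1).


beta = 2.86
Compare beta to 1:
beta < 1 => infant mortality (phase 1)
beta = 1 => useful life (phase 2)
beta > 1 => wear-out (phase 3)
Since beta = 2.86, this is wear-out (increasing failure rate)
Phase = 3

3


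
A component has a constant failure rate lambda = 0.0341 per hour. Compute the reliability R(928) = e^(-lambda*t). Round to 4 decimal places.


lambda = 0.0341
t = 928
lambda * t = 31.6448
R(t) = e^(-31.6448)
R(t) = 0.0

0.0


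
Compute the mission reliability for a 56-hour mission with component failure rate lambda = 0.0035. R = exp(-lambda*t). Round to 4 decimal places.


lambda = 0.0035
mission_time = 56
lambda * t = 0.0035 * 56 = 0.196
R = exp(-0.196)
R = 0.822

0.822


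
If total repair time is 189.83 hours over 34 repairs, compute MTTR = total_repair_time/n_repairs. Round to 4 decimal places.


total_repair_time = 189.83
n_repairs = 34
MTTR = 189.83 / 34
MTTR = 5.5832

5.5832


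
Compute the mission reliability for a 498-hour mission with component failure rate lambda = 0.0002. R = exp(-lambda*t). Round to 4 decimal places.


lambda = 0.0002
mission_time = 498
lambda * t = 0.0002 * 498 = 0.0996
R = exp(-0.0996)
R = 0.9052

0.9052


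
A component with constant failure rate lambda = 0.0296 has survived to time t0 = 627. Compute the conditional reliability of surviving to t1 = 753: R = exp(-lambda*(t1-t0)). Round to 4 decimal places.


lambda = 0.0296
t0 = 627, t1 = 753
t1 - t0 = 126
lambda * (t1-t0) = 0.0296 * 126 = 3.7296
R = exp(-3.7296)
R = 0.024

0.024


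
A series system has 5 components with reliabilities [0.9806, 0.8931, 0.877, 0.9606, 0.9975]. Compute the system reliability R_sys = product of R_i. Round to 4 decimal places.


Components: [0.9806, 0.8931, 0.877, 0.9606, 0.9975]
After component 1 (R=0.9806): product = 0.9806
After component 2 (R=0.8931): product = 0.8758
After component 3 (R=0.877): product = 0.7681
After component 4 (R=0.9606): product = 0.7378
After component 5 (R=0.9975): product = 0.7359
R_sys = 0.7359

0.7359


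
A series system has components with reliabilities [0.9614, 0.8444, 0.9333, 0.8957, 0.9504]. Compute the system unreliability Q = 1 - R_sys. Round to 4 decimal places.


Components: [0.9614, 0.8444, 0.9333, 0.8957, 0.9504]
After component 1: product = 0.9614
After component 2: product = 0.8118
After component 3: product = 0.7577
After component 4: product = 0.6786
After component 5: product = 0.645
R_sys = 0.645
Q = 1 - 0.645 = 0.355

0.355


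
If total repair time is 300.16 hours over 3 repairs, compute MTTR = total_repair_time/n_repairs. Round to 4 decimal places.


total_repair_time = 300.16
n_repairs = 3
MTTR = 300.16 / 3
MTTR = 100.0533

100.0533


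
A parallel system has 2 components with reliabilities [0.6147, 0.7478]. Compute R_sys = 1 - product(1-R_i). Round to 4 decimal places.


Components: [0.6147, 0.7478]
(1 - 0.6147) = 0.3853, running product = 0.3853
(1 - 0.7478) = 0.2522, running product = 0.0972
Product of (1-R_i) = 0.0972
R_sys = 1 - 0.0972 = 0.9028

0.9028


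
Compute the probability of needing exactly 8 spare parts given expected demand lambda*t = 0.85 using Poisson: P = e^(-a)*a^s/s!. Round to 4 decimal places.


a = 0.85, s = 8
e^(-a) = e^(-0.85) = 0.4274
a^s = 0.85^8 = 0.2725
s! = 40320
P = 0.4274 * 0.2725 / 40320
P = 0.0

0.0


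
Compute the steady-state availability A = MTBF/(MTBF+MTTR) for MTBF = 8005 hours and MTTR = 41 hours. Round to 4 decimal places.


MTBF = 8005
MTTR = 41
MTBF + MTTR = 8046
A = 8005 / 8046
A = 0.9949

0.9949


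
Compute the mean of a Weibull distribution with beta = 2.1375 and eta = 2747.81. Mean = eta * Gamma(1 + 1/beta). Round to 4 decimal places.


beta = 2.1375, eta = 2747.81
1/beta = 0.4678
1 + 1/beta = 1.4678
Gamma(1.4678) = 0.8856
Mean = 2747.81 * 0.8856
Mean = 2433.5145

2433.5145


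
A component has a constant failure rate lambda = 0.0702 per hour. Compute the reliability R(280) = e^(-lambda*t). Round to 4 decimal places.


lambda = 0.0702
t = 280
lambda * t = 19.656
R(t) = e^(-19.656)
R(t) = 0.0

0.0


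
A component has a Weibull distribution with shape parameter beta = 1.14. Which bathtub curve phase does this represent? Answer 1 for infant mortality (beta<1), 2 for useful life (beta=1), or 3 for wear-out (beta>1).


beta = 1.14
Compare beta to 1:
beta < 1 => infant mortality (phase 1)
beta = 1 => useful life (phase 2)
beta > 1 => wear-out (phase 3)
Since beta = 1.14, this is wear-out (increasing failure rate)
Phase = 3

3


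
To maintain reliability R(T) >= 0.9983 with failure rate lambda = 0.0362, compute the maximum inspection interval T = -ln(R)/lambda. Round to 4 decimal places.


R_target = 0.9983
lambda = 0.0362
-ln(0.9983) = 0.0017
T = 0.0017 / 0.0362
T = 0.047

0.047


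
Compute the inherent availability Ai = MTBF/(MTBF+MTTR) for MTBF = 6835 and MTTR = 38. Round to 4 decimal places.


MTBF = 6835
MTTR = 38
MTBF + MTTR = 6873
Ai = 6835 / 6873
Ai = 0.9945

0.9945


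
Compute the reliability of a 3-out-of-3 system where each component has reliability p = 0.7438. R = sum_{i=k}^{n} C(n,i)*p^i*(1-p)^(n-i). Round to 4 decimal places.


k = 3, n = 3, p = 0.7438
i=3: C(3,3)=1 * 0.7438^3 * 0.2562^0 = 0.4115
R = sum of terms = 0.4115

0.4115


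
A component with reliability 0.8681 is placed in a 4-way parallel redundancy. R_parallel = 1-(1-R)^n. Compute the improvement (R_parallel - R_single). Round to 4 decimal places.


R_single = 0.8681, n = 4
1 - R_single = 0.1319
(1 - R_single)^n = 0.1319^4 = 0.0003
R_parallel = 1 - 0.0003 = 0.9997
Improvement = 0.9997 - 0.8681
Improvement = 0.1316

0.1316


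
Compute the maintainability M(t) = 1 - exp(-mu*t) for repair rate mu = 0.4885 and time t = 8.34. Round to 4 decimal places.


mu = 0.4885, t = 8.34
mu * t = 0.4885 * 8.34 = 4.0741
exp(-4.0741) = 0.017
M(t) = 1 - 0.017
M(t) = 0.983

0.983


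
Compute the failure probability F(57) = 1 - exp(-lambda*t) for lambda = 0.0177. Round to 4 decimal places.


lambda = 0.0177, t = 57
lambda * t = 1.0089
exp(-1.0089) = 0.3646
F(t) = 1 - 0.3646
F(t) = 0.6354

0.6354


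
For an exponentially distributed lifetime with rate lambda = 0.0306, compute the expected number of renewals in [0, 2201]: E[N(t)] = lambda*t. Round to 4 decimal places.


lambda = 0.0306
t = 2201
E[N(t)] = lambda * t
E[N(t)] = 0.0306 * 2201
E[N(t)] = 67.3506

67.3506


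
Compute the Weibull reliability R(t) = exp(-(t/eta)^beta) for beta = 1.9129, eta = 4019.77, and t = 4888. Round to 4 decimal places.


beta = 1.9129, eta = 4019.77, t = 4888
t/eta = 4888 / 4019.77 = 1.216
(t/eta)^beta = 1.216^1.9129 = 1.4537
R(t) = exp(-1.4537)
R(t) = 0.2337

0.2337


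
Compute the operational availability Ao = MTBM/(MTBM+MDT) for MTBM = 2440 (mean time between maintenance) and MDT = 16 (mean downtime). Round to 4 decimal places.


MTBM = 2440
MDT = 16
MTBM + MDT = 2456
Ao = 2440 / 2456
Ao = 0.9935

0.9935


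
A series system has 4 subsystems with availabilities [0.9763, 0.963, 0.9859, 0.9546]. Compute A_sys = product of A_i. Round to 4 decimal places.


Subsystems: [0.9763, 0.963, 0.9859, 0.9546]
After subsystem 1 (A=0.9763): product = 0.9763
After subsystem 2 (A=0.963): product = 0.9402
After subsystem 3 (A=0.9859): product = 0.9269
After subsystem 4 (A=0.9546): product = 0.8848
A_sys = 0.8848

0.8848


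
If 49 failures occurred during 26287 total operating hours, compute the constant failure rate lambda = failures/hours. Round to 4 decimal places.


failures = 49
total_hours = 26287
lambda = 49 / 26287
lambda = 0.0019

0.0019


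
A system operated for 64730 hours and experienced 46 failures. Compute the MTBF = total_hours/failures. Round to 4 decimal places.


total_hours = 64730
failures = 46
MTBF = 64730 / 46
MTBF = 1407.1739

1407.1739


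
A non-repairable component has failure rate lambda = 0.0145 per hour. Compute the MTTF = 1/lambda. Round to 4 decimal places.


lambda = 0.0145
MTTF = 1 / 0.0145
MTTF = 68.9655

68.9655


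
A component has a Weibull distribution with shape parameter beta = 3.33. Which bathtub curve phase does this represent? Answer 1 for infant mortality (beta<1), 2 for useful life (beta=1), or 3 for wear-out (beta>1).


beta = 3.33
Compare beta to 1:
beta < 1 => infant mortality (phase 1)
beta = 1 => useful life (phase 2)
beta > 1 => wear-out (phase 3)
Since beta = 3.33, this is wear-out (increasing failure rate)
Phase = 3

3


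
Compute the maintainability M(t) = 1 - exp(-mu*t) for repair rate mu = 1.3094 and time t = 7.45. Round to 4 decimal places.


mu = 1.3094, t = 7.45
mu * t = 1.3094 * 7.45 = 9.755
exp(-9.755) = 0.0001
M(t) = 1 - 0.0001
M(t) = 0.9999

0.9999


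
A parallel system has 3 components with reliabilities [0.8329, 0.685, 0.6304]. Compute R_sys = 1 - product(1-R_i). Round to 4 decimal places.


Components: [0.8329, 0.685, 0.6304]
(1 - 0.8329) = 0.1671, running product = 0.1671
(1 - 0.685) = 0.315, running product = 0.0526
(1 - 0.6304) = 0.3696, running product = 0.0195
Product of (1-R_i) = 0.0195
R_sys = 1 - 0.0195 = 0.9805

0.9805


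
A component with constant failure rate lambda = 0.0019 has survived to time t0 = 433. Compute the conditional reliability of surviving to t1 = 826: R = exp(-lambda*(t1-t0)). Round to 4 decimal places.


lambda = 0.0019
t0 = 433, t1 = 826
t1 - t0 = 393
lambda * (t1-t0) = 0.0019 * 393 = 0.7467
R = exp(-0.7467)
R = 0.4739

0.4739


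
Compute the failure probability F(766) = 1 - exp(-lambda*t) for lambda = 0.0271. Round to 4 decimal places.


lambda = 0.0271, t = 766
lambda * t = 20.7586
exp(-20.7586) = 0.0
F(t) = 1 - 0.0
F(t) = 1.0

1.0


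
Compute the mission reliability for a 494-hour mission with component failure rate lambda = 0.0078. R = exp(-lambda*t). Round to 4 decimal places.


lambda = 0.0078
mission_time = 494
lambda * t = 0.0078 * 494 = 3.8532
R = exp(-3.8532)
R = 0.0212

0.0212


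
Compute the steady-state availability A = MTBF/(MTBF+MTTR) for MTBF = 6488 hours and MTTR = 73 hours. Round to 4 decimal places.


MTBF = 6488
MTTR = 73
MTBF + MTTR = 6561
A = 6488 / 6561
A = 0.9889

0.9889


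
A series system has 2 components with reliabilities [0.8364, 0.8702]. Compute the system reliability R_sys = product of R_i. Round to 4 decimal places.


Components: [0.8364, 0.8702]
After component 1 (R=0.8364): product = 0.8364
After component 2 (R=0.8702): product = 0.7278
R_sys = 0.7278

0.7278


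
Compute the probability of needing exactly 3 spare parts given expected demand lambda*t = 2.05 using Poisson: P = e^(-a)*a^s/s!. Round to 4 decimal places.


a = 2.05, s = 3
e^(-a) = e^(-2.05) = 0.1287
a^s = 2.05^3 = 8.6151
s! = 6
P = 0.1287 * 8.6151 / 6
P = 0.1848

0.1848


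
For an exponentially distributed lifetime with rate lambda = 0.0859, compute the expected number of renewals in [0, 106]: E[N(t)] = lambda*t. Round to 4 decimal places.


lambda = 0.0859
t = 106
E[N(t)] = lambda * t
E[N(t)] = 0.0859 * 106
E[N(t)] = 9.1054

9.1054


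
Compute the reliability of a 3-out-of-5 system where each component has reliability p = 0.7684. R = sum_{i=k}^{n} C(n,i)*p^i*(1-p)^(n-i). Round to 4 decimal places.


k = 3, n = 5, p = 0.7684
i=3: C(5,3)=10 * 0.7684^3 * 0.2316^2 = 0.2434
i=4: C(5,4)=5 * 0.7684^4 * 0.2316^1 = 0.4037
i=5: C(5,5)=1 * 0.7684^5 * 0.2316^0 = 0.2679
R = sum of terms = 0.9149

0.9149


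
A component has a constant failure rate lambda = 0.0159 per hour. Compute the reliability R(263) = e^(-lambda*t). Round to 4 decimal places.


lambda = 0.0159
t = 263
lambda * t = 4.1817
R(t) = e^(-4.1817)
R(t) = 0.0153

0.0153


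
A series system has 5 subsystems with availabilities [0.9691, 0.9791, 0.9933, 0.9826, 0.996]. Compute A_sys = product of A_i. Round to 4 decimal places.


Subsystems: [0.9691, 0.9791, 0.9933, 0.9826, 0.996]
After subsystem 1 (A=0.9691): product = 0.9691
After subsystem 2 (A=0.9791): product = 0.9488
After subsystem 3 (A=0.9933): product = 0.9425
After subsystem 4 (A=0.9826): product = 0.9261
After subsystem 5 (A=0.996): product = 0.9224
A_sys = 0.9224

0.9224


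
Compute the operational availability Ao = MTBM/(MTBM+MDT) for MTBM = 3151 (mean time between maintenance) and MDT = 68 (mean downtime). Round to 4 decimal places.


MTBM = 3151
MDT = 68
MTBM + MDT = 3219
Ao = 3151 / 3219
Ao = 0.9789

0.9789


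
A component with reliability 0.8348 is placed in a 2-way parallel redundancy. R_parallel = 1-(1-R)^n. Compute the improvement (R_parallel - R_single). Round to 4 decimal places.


R_single = 0.8348, n = 2
1 - R_single = 0.1652
(1 - R_single)^n = 0.1652^2 = 0.0273
R_parallel = 1 - 0.0273 = 0.9727
Improvement = 0.9727 - 0.8348
Improvement = 0.1379

0.1379


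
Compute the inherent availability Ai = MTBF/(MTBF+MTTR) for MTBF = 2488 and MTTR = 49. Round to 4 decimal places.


MTBF = 2488
MTTR = 49
MTBF + MTTR = 2537
Ai = 2488 / 2537
Ai = 0.9807

0.9807


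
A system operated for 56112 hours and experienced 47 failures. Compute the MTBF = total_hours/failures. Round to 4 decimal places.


total_hours = 56112
failures = 47
MTBF = 56112 / 47
MTBF = 1193.8723

1193.8723


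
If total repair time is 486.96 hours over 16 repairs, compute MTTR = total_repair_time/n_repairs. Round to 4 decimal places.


total_repair_time = 486.96
n_repairs = 16
MTTR = 486.96 / 16
MTTR = 30.435

30.435


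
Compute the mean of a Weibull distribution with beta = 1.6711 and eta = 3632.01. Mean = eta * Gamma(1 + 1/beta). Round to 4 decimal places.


beta = 1.6711, eta = 3632.01
1/beta = 0.5984
1 + 1/beta = 1.5984
Gamma(1.5984) = 0.8933
Mean = 3632.01 * 0.8933
Mean = 3244.6092

3244.6092


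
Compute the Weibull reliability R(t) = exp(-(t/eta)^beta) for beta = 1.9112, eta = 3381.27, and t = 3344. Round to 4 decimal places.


beta = 1.9112, eta = 3381.27, t = 3344
t/eta = 3344 / 3381.27 = 0.989
(t/eta)^beta = 0.989^1.9112 = 0.979
R(t) = exp(-0.979)
R(t) = 0.3757

0.3757


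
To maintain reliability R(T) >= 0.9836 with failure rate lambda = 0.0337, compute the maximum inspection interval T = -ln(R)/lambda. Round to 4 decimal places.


R_target = 0.9836
lambda = 0.0337
-ln(0.9836) = 0.0165
T = 0.0165 / 0.0337
T = 0.4907

0.4907


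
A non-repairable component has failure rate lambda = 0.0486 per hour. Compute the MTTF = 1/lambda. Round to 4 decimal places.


lambda = 0.0486
MTTF = 1 / 0.0486
MTTF = 20.5761

20.5761


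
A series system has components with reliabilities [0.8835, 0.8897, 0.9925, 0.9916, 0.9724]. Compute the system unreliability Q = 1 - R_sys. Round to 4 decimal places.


Components: [0.8835, 0.8897, 0.9925, 0.9916, 0.9724]
After component 1: product = 0.8835
After component 2: product = 0.786
After component 3: product = 0.7802
After component 4: product = 0.7736
After component 5: product = 0.7522
R_sys = 0.7522
Q = 1 - 0.7522 = 0.2478

0.2478


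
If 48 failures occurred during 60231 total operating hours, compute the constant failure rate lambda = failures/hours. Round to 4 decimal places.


failures = 48
total_hours = 60231
lambda = 48 / 60231
lambda = 0.0008

0.0008


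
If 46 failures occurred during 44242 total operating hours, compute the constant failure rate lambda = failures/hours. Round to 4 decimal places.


failures = 46
total_hours = 44242
lambda = 46 / 44242
lambda = 0.001

0.001


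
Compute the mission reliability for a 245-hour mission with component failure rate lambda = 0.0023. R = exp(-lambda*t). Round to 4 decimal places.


lambda = 0.0023
mission_time = 245
lambda * t = 0.0023 * 245 = 0.5635
R = exp(-0.5635)
R = 0.5692

0.5692


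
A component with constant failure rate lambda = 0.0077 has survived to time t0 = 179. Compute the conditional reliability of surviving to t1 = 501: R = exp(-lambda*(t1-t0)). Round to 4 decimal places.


lambda = 0.0077
t0 = 179, t1 = 501
t1 - t0 = 322
lambda * (t1-t0) = 0.0077 * 322 = 2.4794
R = exp(-2.4794)
R = 0.0838

0.0838


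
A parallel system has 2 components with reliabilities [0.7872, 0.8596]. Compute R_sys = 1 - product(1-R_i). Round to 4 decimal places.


Components: [0.7872, 0.8596]
(1 - 0.7872) = 0.2128, running product = 0.2128
(1 - 0.8596) = 0.1404, running product = 0.0299
Product of (1-R_i) = 0.0299
R_sys = 1 - 0.0299 = 0.9701

0.9701


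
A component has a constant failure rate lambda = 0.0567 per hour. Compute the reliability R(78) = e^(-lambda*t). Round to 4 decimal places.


lambda = 0.0567
t = 78
lambda * t = 4.4226
R(t) = e^(-4.4226)
R(t) = 0.012

0.012


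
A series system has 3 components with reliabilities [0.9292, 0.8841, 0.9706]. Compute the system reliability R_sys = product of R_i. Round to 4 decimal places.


Components: [0.9292, 0.8841, 0.9706]
After component 1 (R=0.9292): product = 0.9292
After component 2 (R=0.8841): product = 0.8215
After component 3 (R=0.9706): product = 0.7974
R_sys = 0.7974

0.7974


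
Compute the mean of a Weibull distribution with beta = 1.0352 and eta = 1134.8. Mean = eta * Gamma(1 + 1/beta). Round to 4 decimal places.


beta = 1.0352, eta = 1134.8
1/beta = 0.966
1 + 1/beta = 1.966
Gamma(1.966) = 0.9861
Mean = 1134.8 * 0.9861
Mean = 1119.023

1119.023


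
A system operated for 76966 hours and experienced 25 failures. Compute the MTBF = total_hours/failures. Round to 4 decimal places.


total_hours = 76966
failures = 25
MTBF = 76966 / 25
MTBF = 3078.64

3078.64


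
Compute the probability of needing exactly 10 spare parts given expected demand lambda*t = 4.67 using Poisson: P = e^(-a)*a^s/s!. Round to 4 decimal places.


a = 4.67, s = 10
e^(-a) = e^(-4.67) = 0.0094
a^s = 4.67^10 = 4933655.3264
s! = 3628800
P = 0.0094 * 4933655.3264 / 3628800
P = 0.0127

0.0127


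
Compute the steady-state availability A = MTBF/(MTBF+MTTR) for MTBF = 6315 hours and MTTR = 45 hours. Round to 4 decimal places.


MTBF = 6315
MTTR = 45
MTBF + MTTR = 6360
A = 6315 / 6360
A = 0.9929

0.9929


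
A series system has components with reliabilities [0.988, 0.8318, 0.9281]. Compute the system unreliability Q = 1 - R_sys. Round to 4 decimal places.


Components: [0.988, 0.8318, 0.9281]
After component 1: product = 0.988
After component 2: product = 0.8218
After component 3: product = 0.7627
R_sys = 0.7627
Q = 1 - 0.7627 = 0.2373

0.2373


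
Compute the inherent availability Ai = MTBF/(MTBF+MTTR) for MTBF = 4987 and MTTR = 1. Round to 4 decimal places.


MTBF = 4987
MTTR = 1
MTBF + MTTR = 4988
Ai = 4987 / 4988
Ai = 0.9998

0.9998


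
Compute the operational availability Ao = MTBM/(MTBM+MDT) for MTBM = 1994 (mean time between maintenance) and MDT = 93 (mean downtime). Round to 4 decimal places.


MTBM = 1994
MDT = 93
MTBM + MDT = 2087
Ao = 1994 / 2087
Ao = 0.9554

0.9554


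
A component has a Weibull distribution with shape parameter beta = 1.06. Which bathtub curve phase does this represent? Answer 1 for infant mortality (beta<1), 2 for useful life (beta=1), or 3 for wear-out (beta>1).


beta = 1.06
Compare beta to 1:
beta < 1 => infant mortality (phase 1)
beta = 1 => useful life (phase 2)
beta > 1 => wear-out (phase 3)
Since beta = 1.06, this is wear-out (increasing failure rate)
Phase = 3

3


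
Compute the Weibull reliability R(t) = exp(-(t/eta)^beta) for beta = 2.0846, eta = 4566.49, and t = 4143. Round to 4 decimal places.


beta = 2.0846, eta = 4566.49, t = 4143
t/eta = 4143 / 4566.49 = 0.9073
(t/eta)^beta = 0.9073^2.0846 = 0.8164
R(t) = exp(-0.8164)
R(t) = 0.442

0.442


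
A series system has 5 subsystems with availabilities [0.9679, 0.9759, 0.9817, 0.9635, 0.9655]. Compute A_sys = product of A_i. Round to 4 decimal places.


Subsystems: [0.9679, 0.9759, 0.9817, 0.9635, 0.9655]
After subsystem 1 (A=0.9679): product = 0.9679
After subsystem 2 (A=0.9759): product = 0.9446
After subsystem 3 (A=0.9817): product = 0.9273
After subsystem 4 (A=0.9635): product = 0.8934
After subsystem 5 (A=0.9655): product = 0.8626
A_sys = 0.8626

0.8626


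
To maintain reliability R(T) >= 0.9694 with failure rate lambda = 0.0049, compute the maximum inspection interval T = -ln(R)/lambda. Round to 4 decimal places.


R_target = 0.9694
lambda = 0.0049
-ln(0.9694) = 0.0311
T = 0.0311 / 0.0049
T = 6.3424

6.3424


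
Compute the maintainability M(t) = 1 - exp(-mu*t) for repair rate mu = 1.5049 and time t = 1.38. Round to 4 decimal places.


mu = 1.5049, t = 1.38
mu * t = 1.5049 * 1.38 = 2.0768
exp(-2.0768) = 0.1253
M(t) = 1 - 0.1253
M(t) = 0.8747

0.8747


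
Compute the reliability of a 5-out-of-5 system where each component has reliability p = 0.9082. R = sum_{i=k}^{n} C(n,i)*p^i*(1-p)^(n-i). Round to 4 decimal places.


k = 5, n = 5, p = 0.9082
i=5: C(5,5)=1 * 0.9082^5 * 0.0918^0 = 0.6179
R = sum of terms = 0.6179

0.6179


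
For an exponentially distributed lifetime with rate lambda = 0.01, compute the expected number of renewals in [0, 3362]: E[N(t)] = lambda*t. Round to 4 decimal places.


lambda = 0.01
t = 3362
E[N(t)] = lambda * t
E[N(t)] = 0.01 * 3362
E[N(t)] = 33.62

33.62


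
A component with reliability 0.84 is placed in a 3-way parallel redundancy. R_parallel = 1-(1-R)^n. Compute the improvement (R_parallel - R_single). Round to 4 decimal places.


R_single = 0.84, n = 3
1 - R_single = 0.16
(1 - R_single)^n = 0.16^3 = 0.0041
R_parallel = 1 - 0.0041 = 0.9959
Improvement = 0.9959 - 0.84
Improvement = 0.1559

0.1559


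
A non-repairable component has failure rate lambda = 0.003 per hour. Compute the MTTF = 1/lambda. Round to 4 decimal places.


lambda = 0.003
MTTF = 1 / 0.003
MTTF = 333.3333

333.3333


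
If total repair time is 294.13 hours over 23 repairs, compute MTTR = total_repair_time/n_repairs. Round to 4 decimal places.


total_repair_time = 294.13
n_repairs = 23
MTTR = 294.13 / 23
MTTR = 12.7883

12.7883


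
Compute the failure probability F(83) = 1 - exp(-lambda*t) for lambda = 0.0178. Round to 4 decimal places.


lambda = 0.0178, t = 83
lambda * t = 1.4774
exp(-1.4774) = 0.2282
F(t) = 1 - 0.2282
F(t) = 0.7718

0.7718


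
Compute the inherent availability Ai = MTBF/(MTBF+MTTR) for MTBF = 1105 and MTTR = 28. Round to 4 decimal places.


MTBF = 1105
MTTR = 28
MTBF + MTTR = 1133
Ai = 1105 / 1133
Ai = 0.9753

0.9753


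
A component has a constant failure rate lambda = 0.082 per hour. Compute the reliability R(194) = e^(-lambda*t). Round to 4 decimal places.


lambda = 0.082
t = 194
lambda * t = 15.908
R(t) = e^(-15.908)
R(t) = 0.0

0.0


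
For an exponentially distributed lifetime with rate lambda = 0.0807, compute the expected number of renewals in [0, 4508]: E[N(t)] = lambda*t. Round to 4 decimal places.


lambda = 0.0807
t = 4508
E[N(t)] = lambda * t
E[N(t)] = 0.0807 * 4508
E[N(t)] = 363.7956

363.7956


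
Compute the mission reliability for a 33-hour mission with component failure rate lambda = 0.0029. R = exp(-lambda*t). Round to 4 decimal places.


lambda = 0.0029
mission_time = 33
lambda * t = 0.0029 * 33 = 0.0957
R = exp(-0.0957)
R = 0.9087

0.9087


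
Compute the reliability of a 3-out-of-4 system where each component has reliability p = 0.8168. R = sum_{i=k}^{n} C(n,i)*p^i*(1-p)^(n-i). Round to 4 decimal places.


k = 3, n = 4, p = 0.8168
i=3: C(4,3)=4 * 0.8168^3 * 0.1832^1 = 0.3993
i=4: C(4,4)=1 * 0.8168^4 * 0.1832^0 = 0.4451
R = sum of terms = 0.8444

0.8444


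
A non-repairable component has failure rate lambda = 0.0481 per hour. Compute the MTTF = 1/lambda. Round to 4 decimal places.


lambda = 0.0481
MTTF = 1 / 0.0481
MTTF = 20.79

20.79


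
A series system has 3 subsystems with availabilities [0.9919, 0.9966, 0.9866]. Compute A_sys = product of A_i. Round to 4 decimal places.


Subsystems: [0.9919, 0.9966, 0.9866]
After subsystem 1 (A=0.9919): product = 0.9919
After subsystem 2 (A=0.9966): product = 0.9885
After subsystem 3 (A=0.9866): product = 0.9753
A_sys = 0.9753

0.9753


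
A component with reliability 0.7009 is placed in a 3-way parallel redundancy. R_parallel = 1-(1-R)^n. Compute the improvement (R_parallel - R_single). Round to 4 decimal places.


R_single = 0.7009, n = 3
1 - R_single = 0.2991
(1 - R_single)^n = 0.2991^3 = 0.0268
R_parallel = 1 - 0.0268 = 0.9732
Improvement = 0.9732 - 0.7009
Improvement = 0.2723

0.2723


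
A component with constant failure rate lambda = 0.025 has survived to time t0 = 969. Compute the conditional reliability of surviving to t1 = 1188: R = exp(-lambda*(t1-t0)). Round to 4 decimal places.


lambda = 0.025
t0 = 969, t1 = 1188
t1 - t0 = 219
lambda * (t1-t0) = 0.025 * 219 = 5.475
R = exp(-5.475)
R = 0.0042

0.0042


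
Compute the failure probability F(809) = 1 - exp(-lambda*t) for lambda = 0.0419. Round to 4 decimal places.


lambda = 0.0419, t = 809
lambda * t = 33.8971
exp(-33.8971) = 0.0
F(t) = 1 - 0.0
F(t) = 1.0

1.0


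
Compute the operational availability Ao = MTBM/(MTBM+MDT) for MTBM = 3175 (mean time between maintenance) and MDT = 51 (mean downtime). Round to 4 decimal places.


MTBM = 3175
MDT = 51
MTBM + MDT = 3226
Ao = 3175 / 3226
Ao = 0.9842

0.9842


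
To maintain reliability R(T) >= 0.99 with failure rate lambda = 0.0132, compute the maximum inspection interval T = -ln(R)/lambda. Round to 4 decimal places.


R_target = 0.99
lambda = 0.0132
-ln(0.99) = 0.0101
T = 0.0101 / 0.0132
T = 0.7614

0.7614


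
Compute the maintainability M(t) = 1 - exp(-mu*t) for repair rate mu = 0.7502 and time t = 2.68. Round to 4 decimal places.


mu = 0.7502, t = 2.68
mu * t = 0.7502 * 2.68 = 2.0105
exp(-2.0105) = 0.1339
M(t) = 1 - 0.1339
M(t) = 0.8661

0.8661


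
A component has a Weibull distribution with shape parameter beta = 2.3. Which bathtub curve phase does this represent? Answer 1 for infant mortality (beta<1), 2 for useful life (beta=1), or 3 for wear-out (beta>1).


beta = 2.3
Compare beta to 1:
beta < 1 => infant mortality (phase 1)
beta = 1 => useful life (phase 2)
beta > 1 => wear-out (phase 3)
Since beta = 2.3, this is wear-out (increasing failure rate)
Phase = 3

3


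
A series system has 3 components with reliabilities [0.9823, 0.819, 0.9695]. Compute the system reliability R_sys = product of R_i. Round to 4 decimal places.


Components: [0.9823, 0.819, 0.9695]
After component 1 (R=0.9823): product = 0.9823
After component 2 (R=0.819): product = 0.8045
After component 3 (R=0.9695): product = 0.78
R_sys = 0.78

0.78


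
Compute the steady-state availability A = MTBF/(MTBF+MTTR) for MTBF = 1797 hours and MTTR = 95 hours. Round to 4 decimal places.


MTBF = 1797
MTTR = 95
MTBF + MTTR = 1892
A = 1797 / 1892
A = 0.9498

0.9498


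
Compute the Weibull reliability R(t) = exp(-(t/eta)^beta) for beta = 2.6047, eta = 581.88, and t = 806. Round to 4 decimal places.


beta = 2.6047, eta = 581.88, t = 806
t/eta = 806 / 581.88 = 1.3852
(t/eta)^beta = 1.3852^2.6047 = 2.3365
R(t) = exp(-2.3365)
R(t) = 0.0967

0.0967


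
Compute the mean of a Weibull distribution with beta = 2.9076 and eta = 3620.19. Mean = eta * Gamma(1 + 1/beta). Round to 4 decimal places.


beta = 2.9076, eta = 3620.19
1/beta = 0.3439
1 + 1/beta = 1.3439
Gamma(1.3439) = 0.8918
Mean = 3620.19 * 0.8918
Mean = 3228.435

3228.435


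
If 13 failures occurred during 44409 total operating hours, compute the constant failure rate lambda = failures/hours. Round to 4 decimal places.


failures = 13
total_hours = 44409
lambda = 13 / 44409
lambda = 0.0003

0.0003


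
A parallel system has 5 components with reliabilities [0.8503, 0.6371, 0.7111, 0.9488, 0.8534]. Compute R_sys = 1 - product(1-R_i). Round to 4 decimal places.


Components: [0.8503, 0.6371, 0.7111, 0.9488, 0.8534]
(1 - 0.8503) = 0.1497, running product = 0.1497
(1 - 0.6371) = 0.3629, running product = 0.0543
(1 - 0.7111) = 0.2889, running product = 0.0157
(1 - 0.9488) = 0.0512, running product = 0.0008
(1 - 0.8534) = 0.1466, running product = 0.0001
Product of (1-R_i) = 0.0001
R_sys = 1 - 0.0001 = 0.9999

0.9999


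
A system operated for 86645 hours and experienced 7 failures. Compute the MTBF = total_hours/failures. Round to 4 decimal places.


total_hours = 86645
failures = 7
MTBF = 86645 / 7
MTBF = 12377.8571

12377.8571


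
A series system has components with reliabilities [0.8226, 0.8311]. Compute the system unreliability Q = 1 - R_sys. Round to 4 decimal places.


Components: [0.8226, 0.8311]
After component 1: product = 0.8226
After component 2: product = 0.6837
R_sys = 0.6837
Q = 1 - 0.6837 = 0.3163

0.3163


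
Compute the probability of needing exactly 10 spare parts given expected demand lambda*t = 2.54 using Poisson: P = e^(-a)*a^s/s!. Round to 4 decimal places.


a = 2.54, s = 10
e^(-a) = e^(-2.54) = 0.0789
a^s = 2.54^10 = 11177.3067
s! = 3628800
P = 0.0789 * 11177.3067 / 3628800
P = 0.0002

0.0002


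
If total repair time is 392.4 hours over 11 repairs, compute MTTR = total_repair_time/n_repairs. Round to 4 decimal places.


total_repair_time = 392.4
n_repairs = 11
MTTR = 392.4 / 11
MTTR = 35.6727

35.6727


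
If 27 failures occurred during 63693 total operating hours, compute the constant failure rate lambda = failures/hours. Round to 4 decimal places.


failures = 27
total_hours = 63693
lambda = 27 / 63693
lambda = 0.0004

0.0004


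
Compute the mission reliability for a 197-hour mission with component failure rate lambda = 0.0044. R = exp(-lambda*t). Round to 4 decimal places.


lambda = 0.0044
mission_time = 197
lambda * t = 0.0044 * 197 = 0.8668
R = exp(-0.8668)
R = 0.4203

0.4203


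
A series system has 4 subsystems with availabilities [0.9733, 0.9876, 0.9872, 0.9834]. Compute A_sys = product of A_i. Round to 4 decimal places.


Subsystems: [0.9733, 0.9876, 0.9872, 0.9834]
After subsystem 1 (A=0.9733): product = 0.9733
After subsystem 2 (A=0.9876): product = 0.9612
After subsystem 3 (A=0.9872): product = 0.9489
After subsystem 4 (A=0.9834): product = 0.9332
A_sys = 0.9332

0.9332


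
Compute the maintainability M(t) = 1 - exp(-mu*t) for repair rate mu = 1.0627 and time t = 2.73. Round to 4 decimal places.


mu = 1.0627, t = 2.73
mu * t = 1.0627 * 2.73 = 2.9012
exp(-2.9012) = 0.055
M(t) = 1 - 0.055
M(t) = 0.945

0.945


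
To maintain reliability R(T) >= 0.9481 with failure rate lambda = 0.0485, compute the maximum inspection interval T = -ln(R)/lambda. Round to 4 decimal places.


R_target = 0.9481
lambda = 0.0485
-ln(0.9481) = 0.0533
T = 0.0533 / 0.0485
T = 1.0989

1.0989


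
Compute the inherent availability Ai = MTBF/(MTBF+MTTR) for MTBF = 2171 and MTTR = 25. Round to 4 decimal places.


MTBF = 2171
MTTR = 25
MTBF + MTTR = 2196
Ai = 2171 / 2196
Ai = 0.9886

0.9886


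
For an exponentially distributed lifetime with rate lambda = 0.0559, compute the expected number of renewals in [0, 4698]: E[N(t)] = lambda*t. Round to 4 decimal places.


lambda = 0.0559
t = 4698
E[N(t)] = lambda * t
E[N(t)] = 0.0559 * 4698
E[N(t)] = 262.6182

262.6182


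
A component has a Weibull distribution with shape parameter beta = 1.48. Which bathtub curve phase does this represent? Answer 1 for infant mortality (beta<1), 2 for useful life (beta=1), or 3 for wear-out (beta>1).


beta = 1.48
Compare beta to 1:
beta < 1 => infant mortality (phase 1)
beta = 1 => useful life (phase 2)
beta > 1 => wear-out (phase 3)
Since beta = 1.48, this is wear-out (increasing failure rate)
Phase = 3

3


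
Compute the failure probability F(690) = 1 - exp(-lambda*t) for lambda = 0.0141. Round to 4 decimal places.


lambda = 0.0141, t = 690
lambda * t = 9.729
exp(-9.729) = 0.0001
F(t) = 1 - 0.0001
F(t) = 0.9999

0.9999


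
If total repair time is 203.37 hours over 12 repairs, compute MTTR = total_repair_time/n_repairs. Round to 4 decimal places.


total_repair_time = 203.37
n_repairs = 12
MTTR = 203.37 / 12
MTTR = 16.9475

16.9475


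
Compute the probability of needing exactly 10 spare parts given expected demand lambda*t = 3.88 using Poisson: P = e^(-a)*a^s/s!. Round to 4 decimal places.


a = 3.88, s = 10
e^(-a) = e^(-3.88) = 0.0207
a^s = 3.88^10 = 773245.2413
s! = 3628800
P = 0.0207 * 773245.2413 / 3628800
P = 0.0044

0.0044


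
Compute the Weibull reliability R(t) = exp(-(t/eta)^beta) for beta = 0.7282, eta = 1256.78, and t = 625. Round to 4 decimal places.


beta = 0.7282, eta = 1256.78, t = 625
t/eta = 625 / 1256.78 = 0.4973
(t/eta)^beta = 0.4973^0.7282 = 0.6013
R(t) = exp(-0.6013)
R(t) = 0.5481

0.5481


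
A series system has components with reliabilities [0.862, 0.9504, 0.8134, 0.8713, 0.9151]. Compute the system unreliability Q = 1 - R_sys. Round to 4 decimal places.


Components: [0.862, 0.9504, 0.8134, 0.8713, 0.9151]
After component 1: product = 0.862
After component 2: product = 0.8192
After component 3: product = 0.6664
After component 4: product = 0.5806
After component 5: product = 0.5313
R_sys = 0.5313
Q = 1 - 0.5313 = 0.4687

0.4687


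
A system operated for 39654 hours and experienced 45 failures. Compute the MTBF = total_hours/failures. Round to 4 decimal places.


total_hours = 39654
failures = 45
MTBF = 39654 / 45
MTBF = 881.2

881.2


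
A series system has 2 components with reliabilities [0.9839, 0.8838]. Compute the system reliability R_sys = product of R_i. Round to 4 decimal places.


Components: [0.9839, 0.8838]
After component 1 (R=0.9839): product = 0.9839
After component 2 (R=0.8838): product = 0.8696
R_sys = 0.8696

0.8696


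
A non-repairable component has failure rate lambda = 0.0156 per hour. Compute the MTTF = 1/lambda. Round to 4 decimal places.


lambda = 0.0156
MTTF = 1 / 0.0156
MTTF = 64.1026

64.1026


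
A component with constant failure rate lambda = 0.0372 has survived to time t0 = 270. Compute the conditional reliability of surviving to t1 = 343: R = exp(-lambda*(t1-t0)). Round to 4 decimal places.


lambda = 0.0372
t0 = 270, t1 = 343
t1 - t0 = 73
lambda * (t1-t0) = 0.0372 * 73 = 2.7156
R = exp(-2.7156)
R = 0.0662

0.0662
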